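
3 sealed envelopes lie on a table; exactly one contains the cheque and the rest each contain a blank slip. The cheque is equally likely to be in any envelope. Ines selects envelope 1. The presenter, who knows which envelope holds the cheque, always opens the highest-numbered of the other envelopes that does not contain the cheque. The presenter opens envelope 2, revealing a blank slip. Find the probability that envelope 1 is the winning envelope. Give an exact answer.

0

Consider each possible location of the cheque in turn.
If it is in envelope 1 (prior 1/3): the presenter would have opened envelope 3 instead, probability 0; weight (1/3)·0 = 0.
If it is in envelope 2 (prior 1/3): the presenter opened envelope 2, so this case is ruled out; weight (1/3)·0 = 0.
If it is in envelope 3 (prior 1/3): envelope 2 is the highest-numbered option available, probability 1; weight (1/3)·1 = 1/3.
The weights sum to 1/3.
So P(the cheque in envelope 1 | the presenter opened envelope 2) = 0 / (1/3) = 0.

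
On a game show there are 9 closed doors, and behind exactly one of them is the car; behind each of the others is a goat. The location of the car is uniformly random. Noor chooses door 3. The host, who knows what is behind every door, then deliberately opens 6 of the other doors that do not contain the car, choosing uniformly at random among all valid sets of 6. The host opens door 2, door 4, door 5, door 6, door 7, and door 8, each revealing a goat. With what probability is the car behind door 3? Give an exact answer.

1/9

Consider each possible location of the car in turn.
If it is behind either of doors 1 and 9 (prior 1/9 each): the host has 7 equally likely choices, so probability 1/7; weight (1/9)·(1/7) = 1/63 each.
If it is behind any of doors 2, 4, 5, 6, 7, and 8 (prior 1/9 each): that door was opened and seen not to hold the prize — ruled out; weight (1/9)·0 = 0 each.
If it is behind door 3 (prior 1/9): the host has 28 equally likely choices, so probability 1/28; weight (1/9)·(1/28) = 1/252.
The weights sum to 1/28.
So P(the car behind door 3 | the host opened door 2, door 4, door 5, door 6, door 7, and door 8) = (1/252) / (1/28) = 1/9.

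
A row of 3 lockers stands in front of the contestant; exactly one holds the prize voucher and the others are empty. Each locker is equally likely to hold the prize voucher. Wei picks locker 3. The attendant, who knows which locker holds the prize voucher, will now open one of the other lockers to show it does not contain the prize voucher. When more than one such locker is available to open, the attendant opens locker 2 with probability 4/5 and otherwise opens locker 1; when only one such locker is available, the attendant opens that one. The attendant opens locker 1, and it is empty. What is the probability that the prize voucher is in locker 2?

5/6

Apply Bayes' rule, conditioning on where the prize voucher actually is.
If it is in locker 1 (prior 1/3): the attendant opened locker 1, so this case is ruled out; weight (1/3)·0 = 0.
If it is in locker 2 (prior 1/3): only locker 1 is available, probability 1; weight (1/3)·1 = 1/3.
If it is in locker 3 (prior 1/3): locker 2 is available but not opened, probability 1/5; weight (1/3)·(1/5) = 1/15.
The weights sum to 2/5.
So P(the prize voucher in locker 2 | the attendant opened locker 1) = (1/3) / (2/5) = 5/6.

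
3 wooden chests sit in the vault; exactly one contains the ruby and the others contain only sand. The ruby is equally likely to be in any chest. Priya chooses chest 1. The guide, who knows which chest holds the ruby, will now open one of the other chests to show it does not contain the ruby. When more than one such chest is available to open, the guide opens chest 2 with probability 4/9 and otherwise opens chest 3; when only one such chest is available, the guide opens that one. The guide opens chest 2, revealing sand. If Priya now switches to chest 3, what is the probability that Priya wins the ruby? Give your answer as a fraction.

9/13

Apply Bayes' rule, conditioning on where the ruby actually is.
If it is in chest 1 (prior 1/3): chest 2 is available, opened with probability 4/9; weight (1/3)·(4/9) = 4/27.
If it is in chest 2 (prior 1/3): the guide opened chest 2, so this case is ruled out; weight (1/3)·0 = 0.
If it is in chest 3 (prior 1/3): only chest 2 is available, probability 1; weight (1/3)·1 = 1/3.
The weights sum to 13/27.
So P(the ruby in chest 3 | the guide opened chest 2) = (1/3) / (13/27) = 9/13.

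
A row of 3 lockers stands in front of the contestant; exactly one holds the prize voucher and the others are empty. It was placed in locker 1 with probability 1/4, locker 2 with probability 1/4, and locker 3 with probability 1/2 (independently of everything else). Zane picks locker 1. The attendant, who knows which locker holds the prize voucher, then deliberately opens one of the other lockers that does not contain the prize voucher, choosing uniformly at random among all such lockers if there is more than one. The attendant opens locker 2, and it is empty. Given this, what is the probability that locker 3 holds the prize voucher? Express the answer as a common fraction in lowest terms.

4/5

Condition on the true location of the prize voucher.
If it is in locker 1 (prior 1/4): the attendant has 2 equally likely choices, so probability 1/2; weight (1/4)·(1/2) = 1/8.
If it is in locker 2 (prior 1/4): the attendant opened locker 2, so this case is ruled out; weight (1/4)·0 = 0.
If it is in locker 3 (prior 1/2): the attendant has no choice, probability 1; weight (1/2)·1 = 1/2.
The weights sum to 5/8.
So P(the prize voucher in locker 3 | the attendant opened locker 2) = (1/2) / (5/8) = 4/5.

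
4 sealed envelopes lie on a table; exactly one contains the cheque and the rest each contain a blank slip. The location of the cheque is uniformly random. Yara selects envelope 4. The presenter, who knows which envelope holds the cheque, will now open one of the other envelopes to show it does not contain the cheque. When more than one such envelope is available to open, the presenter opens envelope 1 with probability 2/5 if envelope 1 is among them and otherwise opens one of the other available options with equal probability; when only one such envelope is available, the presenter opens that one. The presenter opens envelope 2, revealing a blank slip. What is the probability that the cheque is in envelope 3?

Condition on the true location of the cheque.
If it is in envelope 1 (prior 1/4): envelope 1 holds the prize so is unavailable; the presenter chooses uniformly among the 2 others, probability 1/2; weight (1/4)·(1/2) = 1/8.
If it is in envelope 2 (prior 1/4): the presenter opened envelope 2, so this case is ruled out; weight (1/4)·0 = 0.
If it is in envelope 3 (prior 1/4): envelope 1 is available but not opened, probability 3/5; weight (1/4)·(3/5) = 3/20.
If it is in envelope 4 (prior 1/4): envelope 1 is available but not opened; envelope 2 gets probability (1 − 2/5)/2 = 3/10; weight (1/4)·(3/10) = 3/40.
The weights sum to 7/20.
So P(the cheque in envelope 3 | the presenter opened envelope 2) = (3/20) / (7/20) = 3/7.

3/7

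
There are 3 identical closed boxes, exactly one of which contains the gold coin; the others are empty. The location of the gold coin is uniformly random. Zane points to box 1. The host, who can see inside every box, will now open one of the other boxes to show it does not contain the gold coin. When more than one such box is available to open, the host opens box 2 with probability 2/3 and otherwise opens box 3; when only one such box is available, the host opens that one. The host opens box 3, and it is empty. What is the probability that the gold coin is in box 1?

Consider each possible location of the gold coin in turn.
If it is in box 1 (prior 1/3): box 2 is available but not opened, probability 1/3; weight (1/3)·(1/3) = 1/9.
If it is in box 2 (prior 1/3): only box 3 is available, probability 1; weight (1/3)·1 = 1/3.
If it is in box 3 (prior 1/3): the host opened box 3, so this case is ruled out; weight (1/3)·0 = 0.
The weights sum to 4/9.
So P(the gold coin in box 1 | the host opened box 3) = (1/9) / (4/9) = 1/4.

1/4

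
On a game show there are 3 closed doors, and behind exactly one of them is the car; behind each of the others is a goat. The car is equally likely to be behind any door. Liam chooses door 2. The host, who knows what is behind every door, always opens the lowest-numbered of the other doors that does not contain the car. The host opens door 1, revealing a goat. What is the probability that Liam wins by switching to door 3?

1/2

Condition on the true location of the car.
If it is behind door 1 (prior 1/3): the host opened door 1, so this case is ruled out; weight (1/3)·0 = 0.
If it is behind either of doors 2 and 3 (prior 1/3 each): door 1 is the lowest-numbered option available, probability 1; weight (1/3)·1 = 1/3 each.
The weights sum to 2/3.
So P(the car behind door 3 | the host opened door 1) = (1/3) / (2/3) = 1/2.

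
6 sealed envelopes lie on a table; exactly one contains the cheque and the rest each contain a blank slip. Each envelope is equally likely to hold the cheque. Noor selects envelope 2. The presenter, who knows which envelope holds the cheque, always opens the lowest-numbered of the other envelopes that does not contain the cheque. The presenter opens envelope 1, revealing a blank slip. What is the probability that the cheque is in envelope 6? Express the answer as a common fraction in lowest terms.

1/5

Apply Bayes' rule, conditioning on where the cheque actually is.
If it is in envelope 1 (prior 1/6): the presenter opened envelope 1, so this case is ruled out; weight (1/6)·0 = 0.
If it is in any of envelopes 2, 3, 4, 5, and 6 (prior 1/6 each): envelope 1 is the lowest-numbered option available, probability 1; weight (1/6)·1 = 1/6 each.
The weights sum to 5/6.
So P(the cheque in envelope 6 | the presenter opened envelope 1) = (1/6) / (5/6) = 1/5.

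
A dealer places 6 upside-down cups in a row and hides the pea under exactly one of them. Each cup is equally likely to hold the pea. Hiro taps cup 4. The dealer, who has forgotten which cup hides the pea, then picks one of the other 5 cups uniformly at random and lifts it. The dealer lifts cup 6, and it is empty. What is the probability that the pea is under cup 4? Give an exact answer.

1/5

Apply Bayes' rule, conditioning on where the pea actually is.
If it is under any of cups 1, 2, 3, 4, and 5 (prior 1/6 each): the dealer picks cup 6 with probability 1/5 regardless, and it is not the prize; weight (1/6)·(1/5) = 1/30 each.
If it is under cup 6 (prior 1/6): the dealer opened cup 6, so this case is ruled out; weight (1/6)·0 = 0.
The weights sum to 1/6.
So P(the pea under cup 4 | the dealer opened cup 6) = (1/30) / (1/6) = 1/5.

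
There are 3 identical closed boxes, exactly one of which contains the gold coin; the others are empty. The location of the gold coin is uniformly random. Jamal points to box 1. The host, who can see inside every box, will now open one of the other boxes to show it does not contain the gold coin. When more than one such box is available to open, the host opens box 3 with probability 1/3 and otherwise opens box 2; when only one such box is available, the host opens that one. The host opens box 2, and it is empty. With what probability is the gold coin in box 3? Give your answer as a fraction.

Apply Bayes' rule, conditioning on where the gold coin actually is.
If it is in box 1 (prior 1/3): box 3 is available but not opened, probability 2/3; weight (1/3)·(2/3) = 2/9.
If it is in box 2 (prior 1/3): the host opened box 2, so this case is ruled out; weight (1/3)·0 = 0.
If it is in box 3 (prior 1/3): only box 2 is available, probability 1; weight (1/3)·1 = 1/3.
The weights sum to 5/9.
So P(the gold coin in box 3 | the host opened box 2) = (1/3) / (5/9) = 3/5.

3/5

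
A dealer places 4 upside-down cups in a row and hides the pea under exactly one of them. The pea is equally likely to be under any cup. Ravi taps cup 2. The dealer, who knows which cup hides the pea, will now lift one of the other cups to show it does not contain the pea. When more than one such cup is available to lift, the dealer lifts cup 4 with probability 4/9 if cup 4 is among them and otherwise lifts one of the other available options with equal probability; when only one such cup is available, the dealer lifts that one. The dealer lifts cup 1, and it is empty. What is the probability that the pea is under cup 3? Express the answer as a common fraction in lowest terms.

5/12

Consider each possible location of the pea in turn.
If it is under cup 1 (prior 1/4): the dealer opened cup 1, so this case is ruled out; weight (1/4)·0 = 0.
If it is under cup 2 (prior 1/4): cup 4 is available but not opened; cup 1 gets probability (1 − 4/9)/2 = 5/18; weight (1/4)·(5/18) = 5/72.
If it is under cup 3 (prior 1/4): cup 4 is available but not opened, probability 5/9; weight (1/4)·(5/9) = 5/36.
If it is under cup 4 (prior 1/4): cup 4 holds the prize so is unavailable; the dealer chooses uniformly among the 2 others, probability 1/2; weight (1/4)·(1/2) = 1/8.
The weights sum to 1/3.
So P(the pea under cup 3 | the dealer opened cup 1) = (5/36) / (1/3) = 5/12.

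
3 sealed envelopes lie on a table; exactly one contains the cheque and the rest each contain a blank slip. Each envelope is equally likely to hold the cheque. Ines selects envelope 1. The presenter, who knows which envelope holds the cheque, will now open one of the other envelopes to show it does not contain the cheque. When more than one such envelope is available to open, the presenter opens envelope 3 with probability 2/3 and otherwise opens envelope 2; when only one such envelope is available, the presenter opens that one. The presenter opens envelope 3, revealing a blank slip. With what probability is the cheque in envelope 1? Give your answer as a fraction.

Apply Bayes' rule, conditioning on where the cheque actually is.
If it is in envelope 1 (prior 1/3): envelope 3 is available, opened with probability 2/3; weight (1/3)·(2/3) = 2/9.
If it is in envelope 2 (prior 1/3): only envelope 3 is available, probability 1; weight (1/3)·1 = 1/3.
If it is in envelope 3 (prior 1/3): the presenter opened envelope 3, so this case is ruled out; weight (1/3)·0 = 0.
The weights sum to 5/9.
So P(the cheque in envelope 1 | the presenter opened envelope 3) = (2/9) / (5/9) = 2/5.

2/5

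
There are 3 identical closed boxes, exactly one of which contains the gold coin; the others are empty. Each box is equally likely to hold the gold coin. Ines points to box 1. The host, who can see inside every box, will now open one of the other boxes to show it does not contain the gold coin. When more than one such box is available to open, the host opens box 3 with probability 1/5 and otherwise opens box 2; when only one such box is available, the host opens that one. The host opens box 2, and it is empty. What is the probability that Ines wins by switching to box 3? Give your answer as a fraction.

5/9

Apply Bayes' rule, conditioning on where the gold coin actually is.
If it is in box 1 (prior 1/3): box 3 is available but not opened, probability 4/5; weight (1/3)·(4/5) = 4/15.
If it is in box 2 (prior 1/3): the host opened box 2, so this case is ruled out; weight (1/3)·0 = 0.
If it is in box 3 (prior 1/3): only box 2 is available, probability 1; weight (1/3)·1 = 1/3.
The weights sum to 3/5.
So P(the gold coin in box 3 | the host opened box 2) = (1/3) / (3/5) = 5/9.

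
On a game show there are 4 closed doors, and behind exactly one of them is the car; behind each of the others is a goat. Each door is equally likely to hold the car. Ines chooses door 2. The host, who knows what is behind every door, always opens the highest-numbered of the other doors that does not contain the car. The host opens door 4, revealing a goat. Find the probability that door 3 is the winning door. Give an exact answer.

1/3

Condition on the true location of the car.
If it is behind any of doors 1, 2, and 3 (prior 1/4 each): door 4 is the highest-numbered option available, probability 1; weight (1/4)·1 = 1/4 each.
If it is behind door 4 (prior 1/4): the host opened door 4, so this case is ruled out; weight (1/4)·0 = 0.
The weights sum to 3/4.
So P(the car behind door 3 | the host opened door 4) = (1/4) / (3/4) = 1/3.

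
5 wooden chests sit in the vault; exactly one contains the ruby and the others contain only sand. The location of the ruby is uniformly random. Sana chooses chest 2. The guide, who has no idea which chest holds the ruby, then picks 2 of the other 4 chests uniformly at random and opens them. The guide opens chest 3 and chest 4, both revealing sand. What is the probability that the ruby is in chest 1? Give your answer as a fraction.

1/3

Consider each possible location of the ruby in turn.
If it is in any of chests 1, 2, and 5 (prior 1/5 each): the guide picks exactly this set with probability 1/6 regardless, and none is the prize; weight (1/5)·(1/6) = 1/30 each.
If it is in either of chests 3 and 4 (prior 1/5 each): that chest was opened and seen not to hold the prize — ruled out; weight (1/5)·0 = 0 each.
The weights sum to 1/10.
So P(the ruby in chest 1 | the guide opened chest 3 and chest 4) = (1/30) / (1/10) = 1/3.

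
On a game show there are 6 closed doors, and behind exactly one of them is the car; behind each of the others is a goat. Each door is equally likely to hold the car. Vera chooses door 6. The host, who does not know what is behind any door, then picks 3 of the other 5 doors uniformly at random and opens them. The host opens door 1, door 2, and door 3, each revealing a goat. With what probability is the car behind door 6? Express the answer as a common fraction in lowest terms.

1/3

Condition on the true location of the car.
If it is behind any of doors 1, 2, and 3 (prior 1/6 each): that door was opened and seen not to hold the prize — ruled out; weight (1/6)·0 = 0 each.
If it is behind any of doors 4, 5, and 6 (prior 1/6 each): the host picks exactly this set with probability 1/10 regardless, and none is the prize; weight (1/6)·(1/10) = 1/60 each.
The weights sum to 1/20.
So P(the car behind door 6 | the host opened door 1, door 2, and door 3) = (1/60) / (1/20) = 1/3.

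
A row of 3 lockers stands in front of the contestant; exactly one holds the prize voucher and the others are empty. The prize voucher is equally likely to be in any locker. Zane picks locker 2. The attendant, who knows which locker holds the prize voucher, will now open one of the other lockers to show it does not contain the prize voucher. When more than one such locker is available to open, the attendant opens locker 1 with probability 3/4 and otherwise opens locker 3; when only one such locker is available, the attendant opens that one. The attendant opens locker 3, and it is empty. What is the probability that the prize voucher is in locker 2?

Consider each possible location of the prize voucher in turn.
If it is in locker 1 (prior 1/3): only locker 3 is available, probability 1; weight (1/3)·1 = 1/3.
If it is in locker 2 (prior 1/3): locker 1 is available but not opened, probability 1/4; weight (1/3)·(1/4) = 1/12.
If it is in locker 3 (prior 1/3): the attendant opened locker 3, so this case is ruled out; weight (1/3)·0 = 0.
The weights sum to 5/12.
So P(the prize voucher in locker 2 | the attendant opened locker 3) = (1/12) / (5/12) = 1/5.

1/5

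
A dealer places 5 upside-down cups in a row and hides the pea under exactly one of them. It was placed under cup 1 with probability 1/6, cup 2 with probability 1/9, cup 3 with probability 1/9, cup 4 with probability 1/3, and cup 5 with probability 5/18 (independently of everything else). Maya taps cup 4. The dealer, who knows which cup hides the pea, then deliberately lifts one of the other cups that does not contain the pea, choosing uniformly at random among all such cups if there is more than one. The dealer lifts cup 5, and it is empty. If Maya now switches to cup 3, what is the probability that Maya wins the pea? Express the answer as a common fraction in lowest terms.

Condition on the true location of the pea.
If it is under cup 1 (prior 1/6): the dealer has 3 equally likely choices, so probability 1/3; weight (1/6)·(1/3) = 1/18.
If it is under either of cups 2 and 3 (prior 1/9 each): the dealer has 3 equally likely choices, so probability 1/3; weight (1/9)·(1/3) = 1/27 each.
If it is under cup 4 (prior 1/3): the dealer has 4 equally likely choices, so probability 1/4; weight (1/3)·(1/4) = 1/12.
If it is under cup 5 (prior 5/18): the dealer opened cup 5, so this case is ruled out; weight (5/18)·0 = 0.
The weights sum to 23/108.
So P(the pea under cup 3 | the dealer opened cup 5) = (1/27) / (23/108) = 4/23.

4/23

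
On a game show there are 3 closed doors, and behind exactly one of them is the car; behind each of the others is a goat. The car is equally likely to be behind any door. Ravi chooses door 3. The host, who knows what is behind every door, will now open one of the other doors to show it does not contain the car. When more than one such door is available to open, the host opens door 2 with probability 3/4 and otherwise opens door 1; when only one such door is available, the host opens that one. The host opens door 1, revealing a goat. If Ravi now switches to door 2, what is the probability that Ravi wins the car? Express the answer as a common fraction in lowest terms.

Consider each possible location of the car in turn.
If it is behind door 1 (prior 1/3): the host opened door 1, so this case is ruled out; weight (1/3)·0 = 0.
If it is behind door 2 (prior 1/3): only door 1 is available, probability 1; weight (1/3)·1 = 1/3.
If it is behind door 3 (prior 1/3): door 2 is available but not opened, probability 1/4; weight (1/3)·(1/4) = 1/12.
The weights sum to 5/12.
So P(the car behind door 2 | the host opened door 1) = (1/3) / (5/12) = 4/5.

4/5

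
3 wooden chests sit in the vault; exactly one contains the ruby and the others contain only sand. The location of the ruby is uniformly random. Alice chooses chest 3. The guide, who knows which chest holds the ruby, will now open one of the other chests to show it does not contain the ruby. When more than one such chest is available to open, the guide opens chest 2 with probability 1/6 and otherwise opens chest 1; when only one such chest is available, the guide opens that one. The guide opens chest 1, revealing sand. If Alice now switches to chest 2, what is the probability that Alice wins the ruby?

Condition on the true location of the ruby.
If it is in chest 1 (prior 1/3): the guide opened chest 1, so this case is ruled out; weight (1/3)·0 = 0.
If it is in chest 2 (prior 1/3): only chest 1 is available, probability 1; weight (1/3)·1 = 1/3.
If it is in chest 3 (prior 1/3): chest 2 is available but not opened, probability 5/6; weight (1/3)·(5/6) = 5/18.
The weights sum to 11/18.
So P(the ruby in chest 2 | the guide opened chest 1) = (1/3) / (11/18) = 6/11.

6/11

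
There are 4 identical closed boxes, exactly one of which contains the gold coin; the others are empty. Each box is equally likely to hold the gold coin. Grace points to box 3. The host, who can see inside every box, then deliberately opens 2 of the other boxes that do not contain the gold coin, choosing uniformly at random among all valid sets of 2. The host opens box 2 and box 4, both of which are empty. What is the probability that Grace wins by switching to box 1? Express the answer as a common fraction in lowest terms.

Apply Bayes' rule, conditioning on where the gold coin actually is.
If it is in box 1 (prior 1/4): the host has no choice, probability 1; weight (1/4)·1 = 1/4.
If it is in either of boxes 2 and 4 (prior 1/4 each): that box was opened and seen not to hold the prize — ruled out; weight (1/4)·0 = 0 each.
If it is in box 3 (prior 1/4): the host has 3 equally likely choices, so probability 1/3; weight (1/4)·(1/3) = 1/12.
The weights sum to 1/3.
So P(the gold coin in box 1 | the host opened box 2 and box 4) = (1/4) / (1/3) = 3/4.

3/4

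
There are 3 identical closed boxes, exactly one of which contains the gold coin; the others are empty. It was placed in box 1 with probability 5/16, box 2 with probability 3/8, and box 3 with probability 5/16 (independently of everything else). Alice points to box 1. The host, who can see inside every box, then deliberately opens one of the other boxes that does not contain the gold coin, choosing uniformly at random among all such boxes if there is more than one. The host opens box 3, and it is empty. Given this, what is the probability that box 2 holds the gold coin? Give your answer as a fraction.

12/17

Condition on the true location of the gold coin.
If it is in box 1 (prior 5/16): the host has 2 equally likely choices, so probability 1/2; weight (5/16)·(1/2) = 5/32.
If it is in box 2 (prior 3/8): the host has no choice, probability 1; weight (3/8)·1 = 3/8.
If it is in box 3 (prior 5/16): the host opened box 3, so this case is ruled out; weight (5/16)·0 = 0.
The weights sum to 17/32.
So P(the gold coin in box 2 | the host opened box 3) = (3/8) / (17/32) = 12/17.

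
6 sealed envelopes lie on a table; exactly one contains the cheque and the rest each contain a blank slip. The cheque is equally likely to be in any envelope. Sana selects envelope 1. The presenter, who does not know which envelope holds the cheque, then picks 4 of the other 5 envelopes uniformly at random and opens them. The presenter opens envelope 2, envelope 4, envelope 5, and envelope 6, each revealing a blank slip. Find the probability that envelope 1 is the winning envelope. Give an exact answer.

1/2

Because the presenter chose which envelopes to open without knowing where the cheque is, the choice is independent of the prize location. Learning that none of the 4 opened envelopes holds the cheque simply rules out those 4 locations and leaves the remaining 2 envelopes still equally likely by symmetry.
So P(the cheque in envelope 1) = 1/2.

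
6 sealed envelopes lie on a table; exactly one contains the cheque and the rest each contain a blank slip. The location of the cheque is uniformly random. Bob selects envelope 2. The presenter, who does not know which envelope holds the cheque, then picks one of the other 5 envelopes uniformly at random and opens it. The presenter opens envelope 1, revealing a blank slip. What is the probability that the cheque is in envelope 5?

1/5

Condition on the true location of the cheque.
If it is in envelope 1 (prior 1/6): the presenter opened envelope 1, so this case is ruled out; weight (1/6)·0 = 0.
If it is in any of envelopes 2, 3, 4, 5, and 6 (prior 1/6 each): the presenter picks envelope 1 with probability 1/5 regardless, and it is not the prize; weight (1/6)·(1/5) = 1/30 each.
The weights sum to 1/6.
So P(the cheque in envelope 5 | the presenter opened envelope 1) = (1/30) / (1/6) = 1/5.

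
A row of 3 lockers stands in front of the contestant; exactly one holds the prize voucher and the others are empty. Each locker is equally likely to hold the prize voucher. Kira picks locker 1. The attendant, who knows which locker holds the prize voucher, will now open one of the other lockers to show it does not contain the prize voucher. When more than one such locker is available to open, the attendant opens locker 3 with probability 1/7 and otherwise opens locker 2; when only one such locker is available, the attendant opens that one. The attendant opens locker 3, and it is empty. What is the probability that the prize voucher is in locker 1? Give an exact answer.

Condition on the true location of the prize voucher.
If it is in locker 1 (prior 1/3): locker 3 is available, opened with probability 1/7; weight (1/3)·(1/7) = 1/21.
If it is in locker 2 (prior 1/3): only locker 3 is available, probability 1; weight (1/3)·1 = 1/3.
If it is in locker 3 (prior 1/3): the attendant opened locker 3, so this case is ruled out; weight (1/3)·0 = 0.
The weights sum to 8/21.
So P(the prize voucher in locker 1 | the attendant opened locker 3) = (1/21) / (8/21) = 1/8.

1/8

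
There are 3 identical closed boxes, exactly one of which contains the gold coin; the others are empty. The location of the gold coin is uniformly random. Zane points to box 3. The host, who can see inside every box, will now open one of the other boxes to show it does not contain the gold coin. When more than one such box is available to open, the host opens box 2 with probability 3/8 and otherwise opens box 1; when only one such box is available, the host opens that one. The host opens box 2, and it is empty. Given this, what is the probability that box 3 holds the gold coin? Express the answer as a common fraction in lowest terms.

3/11

Consider each possible location of the gold coin in turn.
If it is in box 1 (prior 1/3): only box 2 is available, probability 1; weight (1/3)·1 = 1/3.
If it is in box 2 (prior 1/3): the host opened box 2, so this case is ruled out; weight (1/3)·0 = 0.
If it is in box 3 (prior 1/3): box 2 is available, opened with probability 3/8; weight (1/3)·(3/8) = 1/8.
The weights sum to 11/24.
So P(the gold coin in box 3 | the host opened box 2) = (1/8) / (11/24) = 3/11.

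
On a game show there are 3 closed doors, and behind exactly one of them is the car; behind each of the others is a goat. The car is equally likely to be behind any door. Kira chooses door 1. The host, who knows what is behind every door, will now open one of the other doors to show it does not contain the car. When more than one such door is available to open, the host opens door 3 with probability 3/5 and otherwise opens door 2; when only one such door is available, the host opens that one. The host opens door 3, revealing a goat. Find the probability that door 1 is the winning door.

3/8

Condition on the true location of the car.
If it is behind door 1 (prior 1/3): door 3 is available, opened with probability 3/5; weight (1/3)·(3/5) = 1/5.
If it is behind door 2 (prior 1/3): only door 3 is available, probability 1; weight (1/3)·1 = 1/3.
If it is behind door 3 (prior 1/3): the host opened door 3, so this case is ruled out; weight (1/3)·0 = 0.
The weights sum to 8/15.
So P(the car behind door 1 | the host opened door 3) = (1/5) / (8/15) = 3/8.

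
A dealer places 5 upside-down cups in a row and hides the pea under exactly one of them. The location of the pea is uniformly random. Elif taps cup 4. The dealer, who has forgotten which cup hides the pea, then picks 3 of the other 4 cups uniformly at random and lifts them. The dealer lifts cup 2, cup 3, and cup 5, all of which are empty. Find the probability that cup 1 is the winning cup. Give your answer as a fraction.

1/2

Consider each possible location of the pea in turn.
If it is under either of cups 1 and 4 (prior 1/5 each): the dealer picks exactly this set with probability 1/4 regardless, and none is the prize; weight (1/5)·(1/4) = 1/20 each.
If it is under any of cups 2, 3, and 5 (prior 1/5 each): that cup was opened and seen not to hold the prize — ruled out; weight (1/5)·0 = 0 each.
The weights sum to 1/10.
So P(the pea under cup 1 | the dealer opened cup 2, cup 3, and cup 5) = (1/20) / (1/10) = 1/2.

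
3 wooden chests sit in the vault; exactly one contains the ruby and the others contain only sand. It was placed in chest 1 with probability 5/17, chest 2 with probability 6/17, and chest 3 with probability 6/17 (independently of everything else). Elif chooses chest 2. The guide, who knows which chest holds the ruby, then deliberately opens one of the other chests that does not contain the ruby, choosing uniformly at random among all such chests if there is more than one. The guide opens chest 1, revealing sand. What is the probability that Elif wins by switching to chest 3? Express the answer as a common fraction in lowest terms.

Apply Bayes' rule, conditioning on where the ruby actually is.
If it is in chest 1 (prior 5/17): the guide opened chest 1, so this case is ruled out; weight (5/17)·0 = 0.
If it is in chest 2 (prior 6/17): the guide has 2 equally likely choices, so probability 1/2; weight (6/17)·(1/2) = 3/17.
If it is in chest 3 (prior 6/17): the guide has no choice, probability 1; weight (6/17)·1 = 6/17.
The weights sum to 9/17.
So P(the ruby in chest 3 | the guide opened chest 1) = (6/17) / (9/17) = 2/3.

2/3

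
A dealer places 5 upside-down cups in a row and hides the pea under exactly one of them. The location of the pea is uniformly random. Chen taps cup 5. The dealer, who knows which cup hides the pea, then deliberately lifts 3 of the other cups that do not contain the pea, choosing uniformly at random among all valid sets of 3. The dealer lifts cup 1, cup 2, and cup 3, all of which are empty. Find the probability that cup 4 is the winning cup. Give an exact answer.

4/5

Condition on the true location of the pea.
If it is under any of cups 1, 2, and 3 (prior 1/5 each): that cup was opened and seen not to hold the prize — ruled out; weight (1/5)·0 = 0 each.
If it is under cup 4 (prior 1/5): the dealer has no choice, probability 1; weight (1/5)·1 = 1/5.
If it is under cup 5 (prior 1/5): the dealer has 4 equally likely choices, so probability 1/4; weight (1/5)·(1/4) = 1/20.
The weights sum to 1/4.
So P(the pea under cup 4 | the dealer opened cup 1, cup 2, and cup 3) = (1/5) / (1/4) = 4/5.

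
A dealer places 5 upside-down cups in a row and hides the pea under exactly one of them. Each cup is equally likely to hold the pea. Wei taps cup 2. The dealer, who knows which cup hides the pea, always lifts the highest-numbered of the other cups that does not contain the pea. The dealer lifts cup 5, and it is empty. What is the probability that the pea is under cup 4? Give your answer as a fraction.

1/4

Consider each possible location of the pea in turn.
If it is under any of cups 1, 2, 3, and 4 (prior 1/5 each): cup 5 is the highest-numbered option available, probability 1; weight (1/5)·1 = 1/5 each.
If it is under cup 5 (prior 1/5): the dealer opened cup 5, so this case is ruled out; weight (1/5)·0 = 0.
The weights sum to 4/5.
So P(the pea under cup 4 | the dealer opened cup 5) = (1/5) / (4/5) = 1/4.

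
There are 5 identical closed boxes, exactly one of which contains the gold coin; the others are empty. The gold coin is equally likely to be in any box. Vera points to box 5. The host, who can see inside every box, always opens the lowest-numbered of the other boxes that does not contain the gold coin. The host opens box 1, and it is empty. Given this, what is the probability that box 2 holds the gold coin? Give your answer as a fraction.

Consider each possible location of the gold coin in turn.
If it is in box 1 (prior 1/5): the host opened box 1, so this case is ruled out; weight (1/5)·0 = 0.
If it is in any of boxes 2, 3, 4, and 5 (prior 1/5 each): box 1 is the lowest-numbered option available, probability 1; weight (1/5)·1 = 1/5 each.
The weights sum to 4/5.
So P(the gold coin in box 2 | the host opened box 1) = (1/5) / (4/5) = 1/4.

1/4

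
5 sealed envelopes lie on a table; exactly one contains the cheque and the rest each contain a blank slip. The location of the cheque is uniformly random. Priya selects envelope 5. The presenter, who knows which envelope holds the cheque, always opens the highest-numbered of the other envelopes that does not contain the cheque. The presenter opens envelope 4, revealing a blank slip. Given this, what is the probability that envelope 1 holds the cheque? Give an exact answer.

1/4

Consider each possible location of the cheque in turn.
If it is in any of envelopes 1, 2, 3, and 5 (prior 1/5 each): envelope 4 is the highest-numbered option available, probability 1; weight (1/5)·1 = 1/5 each.
If it is in envelope 4 (prior 1/5): the presenter opened envelope 4, so this case is ruled out; weight (1/5)·0 = 0.
The weights sum to 4/5.
So P(the cheque in envelope 1 | the presenter opened envelope 4) = (1/5) / (4/5) = 1/4.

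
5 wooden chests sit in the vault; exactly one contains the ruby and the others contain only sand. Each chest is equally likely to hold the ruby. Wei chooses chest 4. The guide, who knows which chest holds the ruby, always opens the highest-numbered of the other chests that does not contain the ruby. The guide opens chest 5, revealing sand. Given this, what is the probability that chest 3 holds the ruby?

Apply Bayes' rule, conditioning on where the ruby actually is.
If it is in any of chests 1, 2, 3, and 4 (prior 1/5 each): chest 5 is the highest-numbered option available, probability 1; weight (1/5)·1 = 1/5 each.
If it is in chest 5 (prior 1/5): the guide opened chest 5, so this case is ruled out; weight (1/5)·0 = 0.
The weights sum to 4/5.
So P(the ruby in chest 3 | the guide opened chest 5) = (1/5) / (4/5) = 1/4.

1/4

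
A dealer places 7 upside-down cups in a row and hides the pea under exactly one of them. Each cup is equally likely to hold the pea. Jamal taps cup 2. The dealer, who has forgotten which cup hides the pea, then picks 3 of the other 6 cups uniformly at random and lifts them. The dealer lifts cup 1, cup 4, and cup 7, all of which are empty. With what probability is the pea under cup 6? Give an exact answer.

1/4

Because the dealer chose which cups to lift without knowing where the pea is, the choice is independent of the prize location. Learning that none of the 3 opened cups holds the pea simply rules out those 3 locations and leaves the remaining 4 cups still equally likely by symmetry.
So P(the pea under cup 6) = 1/4.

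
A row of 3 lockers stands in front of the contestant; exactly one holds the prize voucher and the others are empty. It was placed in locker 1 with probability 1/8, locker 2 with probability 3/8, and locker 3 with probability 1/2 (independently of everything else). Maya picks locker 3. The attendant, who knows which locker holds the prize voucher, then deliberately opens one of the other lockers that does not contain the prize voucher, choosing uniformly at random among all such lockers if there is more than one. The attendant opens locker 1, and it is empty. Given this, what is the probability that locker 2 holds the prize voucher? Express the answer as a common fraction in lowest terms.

Apply Bayes' rule, conditioning on where the prize voucher actually is.
If it is in locker 1 (prior 1/8): the attendant opened locker 1, so this case is ruled out; weight (1/8)·0 = 0.
If it is in locker 2 (prior 3/8): the attendant has no choice, probability 1; weight (3/8)·1 = 3/8.
If it is in locker 3 (prior 1/2): the attendant has 2 equally likely choices, so probability 1/2; weight (1/2)·(1/2) = 1/4.
The weights sum to 5/8.
So P(the prize voucher in locker 2 | the attendant opened locker 1) = (3/8) / (5/8) = 3/5.

3/5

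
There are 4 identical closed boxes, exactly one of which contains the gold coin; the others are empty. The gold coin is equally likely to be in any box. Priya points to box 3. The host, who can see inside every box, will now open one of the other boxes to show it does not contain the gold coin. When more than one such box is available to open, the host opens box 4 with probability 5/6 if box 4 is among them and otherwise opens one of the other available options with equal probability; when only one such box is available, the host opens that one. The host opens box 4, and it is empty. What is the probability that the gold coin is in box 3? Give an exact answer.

1/3

Condition on the true location of the gold coin.
If it is in any of boxes 1, 2, and 3 (prior 1/4 each): box 4 is available, opened with probability 5/6; weight (1/4)·(5/6) = 5/24 each.
If it is in box 4 (prior 1/4): the host opened box 4, so this case is ruled out; weight (1/4)·0 = 0.
The weights sum to 5/8.
So P(the gold coin in box 3 | the host opened box 4) = (5/24) / (5/8) = 1/3.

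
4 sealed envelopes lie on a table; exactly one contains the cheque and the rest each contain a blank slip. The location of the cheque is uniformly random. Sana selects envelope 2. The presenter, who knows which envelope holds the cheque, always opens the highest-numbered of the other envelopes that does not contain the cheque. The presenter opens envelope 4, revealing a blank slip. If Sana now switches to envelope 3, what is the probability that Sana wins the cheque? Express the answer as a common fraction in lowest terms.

Apply Bayes' rule, conditioning on where the cheque actually is.
If it is in any of envelopes 1, 2, and 3 (prior 1/4 each): envelope 4 is the highest-numbered option available, probability 1; weight (1/4)·1 = 1/4 each.
If it is in envelope 4 (prior 1/4): the presenter opened envelope 4, so this case is ruled out; weight (1/4)·0 = 0.
The weights sum to 3/4.
So P(the cheque in envelope 3 | the presenter opened envelope 4) = (1/4) / (3/4) = 1/3.

1/3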